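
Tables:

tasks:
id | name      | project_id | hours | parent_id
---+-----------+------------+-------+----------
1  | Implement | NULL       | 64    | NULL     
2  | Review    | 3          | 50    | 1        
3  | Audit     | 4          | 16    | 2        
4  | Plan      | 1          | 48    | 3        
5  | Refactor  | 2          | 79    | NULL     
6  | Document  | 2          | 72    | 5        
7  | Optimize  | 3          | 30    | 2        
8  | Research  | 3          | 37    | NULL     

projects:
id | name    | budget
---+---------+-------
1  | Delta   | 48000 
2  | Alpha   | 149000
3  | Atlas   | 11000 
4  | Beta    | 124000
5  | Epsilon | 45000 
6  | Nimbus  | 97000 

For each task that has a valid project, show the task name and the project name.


INNER JOIN keeps only tasks rows whose project_id matches an id in projects. Walk through each task:
  - task 1 (Implement): project_id=NULL, no match -> dropped
  - task 2 (Review): project_id=3 -> matches Atlas
  - task 3 (Audit): project_id=4 -> matches Beta
  - task 4 (Plan): project_id=1 -> matches Delta
  - task 5 (Refactor): project_id=2 -> matches Alpha
  - task 6 (Document): project_id=2 -> matches Alpha
  - task 7 (Optimize): project_id=3 -> matches Atlas
  - task 8 (Research): project_id=3 -> matches Atlas
So 1 of 8 rows is dropped.

SQL:
SELECT a.name, b.name AS project
FROM tasks a
INNER JOIN projects b ON a.project_id = b.id

Result:
name     | project
---------+--------
Review   | Atlas  
Audit    | Beta   
Plan     | Delta  
Refactor | Alpha  
Document | Alpha  
Optimize | Atlas  
Research | Atlas  


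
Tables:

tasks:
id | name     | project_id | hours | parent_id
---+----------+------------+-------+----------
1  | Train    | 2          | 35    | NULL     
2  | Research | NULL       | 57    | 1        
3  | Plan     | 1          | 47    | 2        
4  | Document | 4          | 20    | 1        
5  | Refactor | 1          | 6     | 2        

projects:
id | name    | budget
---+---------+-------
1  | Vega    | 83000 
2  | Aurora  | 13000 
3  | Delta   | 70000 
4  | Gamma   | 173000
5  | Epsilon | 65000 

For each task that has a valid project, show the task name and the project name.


INNER JOIN keeps only tasks rows whose project_id matches an id in projects. Walk through each task:
  - task 1 (Train): project_id=2 -> matches Aurora
  - task 2 (Research): project_id=NULL, no match -> dropped
  - task 3 (Plan): project_id=1 -> matches Vega
  - task 4 (Document): project_id=4 -> matches Gamma
  - task 5 (Refactor): project_id=1 -> matches Vega
So 1 of 5 rows is dropped.

SQL:
SELECT a.name, b.name AS project
FROM tasks a
INNER JOIN projects b ON a.project_id = b.id

Result:
name     | project
---------+--------
Train    | Aurora 
Plan     | Vega   
Document | Gamma  
Refactor | Vega   


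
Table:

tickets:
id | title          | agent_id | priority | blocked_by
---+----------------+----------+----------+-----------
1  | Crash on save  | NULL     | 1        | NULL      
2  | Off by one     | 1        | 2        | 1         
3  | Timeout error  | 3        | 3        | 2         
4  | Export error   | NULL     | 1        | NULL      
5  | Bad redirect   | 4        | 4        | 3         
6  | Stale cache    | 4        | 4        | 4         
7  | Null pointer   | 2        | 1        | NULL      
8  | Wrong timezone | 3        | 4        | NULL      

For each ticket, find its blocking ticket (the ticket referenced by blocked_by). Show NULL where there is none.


This is a self-join: tickets is joined to a second copy of itself, matching each row's blocked_by to another row's id. Use LEFT JOIN so rows with blocked_by=NULL are kept.
  - ticket 1 (Crash on save): blocked_by=NULL -> NULL
  - ticket 2 (Off by one): blocked_by=1 -> Crash on save
  - ticket 3 (Timeout error): blocked_by=2 -> Off by one
  - ticket 4 (Export error): blocked_by=NULL -> NULL
  - ticket 5 (Bad redirect): blocked_by=3 -> Timeout error
  - ticket 6 (Stale cache): blocked_by=4 -> Export error
  - ticket 7 (Null pointer): blocked_by=NULL -> NULL
  - ticket 8 (Wrong timezone): blocked_by=NULL -> NULL

SQL:
SELECT a.title AS item, b.title AS blocked_by
FROM tickets a
LEFT JOIN tickets b ON a.blocked_by = b.id

Result:
item           | blocked_by   
---------------+--------------
Crash on save  | NULL         
Off by one     | Crash on save
Timeout error  | Off by one   
Export error   | NULL         
Bad redirect   | Timeout error
Stale cache    | Export error 
Null pointer   | NULL         
Wrong timezone | NULL         


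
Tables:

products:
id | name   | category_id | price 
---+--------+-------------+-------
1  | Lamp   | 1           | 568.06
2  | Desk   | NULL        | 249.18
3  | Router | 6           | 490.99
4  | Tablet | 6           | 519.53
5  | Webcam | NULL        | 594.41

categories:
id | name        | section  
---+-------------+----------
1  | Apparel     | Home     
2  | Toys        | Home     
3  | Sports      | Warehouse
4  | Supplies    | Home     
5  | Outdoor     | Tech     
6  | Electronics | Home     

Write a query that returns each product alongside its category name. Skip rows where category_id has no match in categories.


INNER JOIN keeps only products rows whose category_id matches an id in categories. Walk through each product:
  - product 1 (Lamp): category_id=1 -> matches Apparel
  - product 2 (Desk): category_id=NULL, no match -> dropped
  - product 3 (Router): category_id=6 -> matches Electronics
  - product 4 (Tablet): category_id=6 -> matches Electronics
  - product 5 (Webcam): category_id=NULL, no match -> dropped
So 2 of 5 rows are dropped.

SQL:
SELECT a.name, b.name AS category
FROM products a
INNER JOIN categories b ON a.category_id = b.id

Result:
name   | category   
-------+------------
Lamp   | Apparel    
Router | Electronics
Tablet | Electronics


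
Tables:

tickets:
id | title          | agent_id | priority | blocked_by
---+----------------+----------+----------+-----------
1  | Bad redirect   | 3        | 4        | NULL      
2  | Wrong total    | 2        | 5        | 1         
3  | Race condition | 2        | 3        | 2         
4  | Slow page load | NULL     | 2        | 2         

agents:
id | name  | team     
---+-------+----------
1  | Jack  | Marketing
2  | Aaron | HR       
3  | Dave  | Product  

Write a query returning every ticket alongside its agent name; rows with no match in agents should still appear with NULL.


LEFT JOIN keeps every row from tickets (the left table); where agent_id has no match in agents, the agent columns become NULL. Walk through each ticket:
  - ticket 1 (Bad redirect): agent_id=3 -> matches Dave
  - ticket 2 (Wrong total): agent_id=2 -> matches Aaron
  - ticket 3 (Race condition): agent_id=2 -> matches Aaron
  - ticket 4 (Slow page load): agent_id=NULL, no match -> kept with NULL
All 4 rows appear; 1 has NULL agent.

SQL:
SELECT a.title, b.name AS agent
FROM tickets a
LEFT JOIN agents b ON a.agent_id = b.id

Result:
title          | agent
---------------+------
Bad redirect   | Dave 
Wrong total    | Aaron
Race condition | Aaron
Slow page load | NULL 


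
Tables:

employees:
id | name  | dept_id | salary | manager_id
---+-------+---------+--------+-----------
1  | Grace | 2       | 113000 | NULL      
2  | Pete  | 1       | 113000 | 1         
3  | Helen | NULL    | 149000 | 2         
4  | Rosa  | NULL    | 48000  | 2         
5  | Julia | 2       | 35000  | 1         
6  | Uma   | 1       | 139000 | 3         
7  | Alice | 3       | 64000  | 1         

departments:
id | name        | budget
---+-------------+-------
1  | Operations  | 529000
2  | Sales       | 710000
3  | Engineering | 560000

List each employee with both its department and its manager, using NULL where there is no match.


Two LEFT JOINs from the same base table employees: one to departments via dept_id, one to employees itself via manager_id. Both are LEFT so every employee is preserved.
Match against departments:
  - employee 1 (Grace): dept_id=2 -> matches Sales
  - employee 2 (Pete): dept_id=1 -> matches Operations
  - employee 3 (Helen): dept_id=NULL, no match -> kept with NULL
  - employee 4 (Rosa): dept_id=NULL, no match -> kept with NULL
  - employee 5 (Julia): dept_id=2 -> matches Sales
  - employee 6 (Uma): dept_id=1 -> matches Operations
  - employee 7 (Alice): dept_id=3 -> matches Engineering
Match against employees (self):
  - employee 1 (Grace): manager_id=NULL -> NULL
  - employee 2 (Pete): manager_id=1 -> Grace
  - employee 3 (Helen): manager_id=2 -> Pete
  - employee 4 (Rosa): manager_id=2 -> Pete
  - employee 5 (Julia): manager_id=1 -> Grace
  - employee 6 (Uma): manager_id=3 -> Helen
  - employee 7 (Alice): manager_id=1 -> Grace

SQL:
SELECT a.name, b.name AS department, c.name AS manager
FROM employees a
LEFT JOIN departments b ON a.dept_id = b.id
LEFT JOIN employees c ON a.manager_id = c.id

Result:
name  | department  | manager
------+-------------+--------
Grace | Sales       | NULL   
Pete  | Operations  | Grace  
Helen | NULL        | Pete   
Rosa  | NULL        | Pete   
Julia | Sales       | Grace  
Uma   | Operations  | Helen  
Alice | Engineering | Grace  


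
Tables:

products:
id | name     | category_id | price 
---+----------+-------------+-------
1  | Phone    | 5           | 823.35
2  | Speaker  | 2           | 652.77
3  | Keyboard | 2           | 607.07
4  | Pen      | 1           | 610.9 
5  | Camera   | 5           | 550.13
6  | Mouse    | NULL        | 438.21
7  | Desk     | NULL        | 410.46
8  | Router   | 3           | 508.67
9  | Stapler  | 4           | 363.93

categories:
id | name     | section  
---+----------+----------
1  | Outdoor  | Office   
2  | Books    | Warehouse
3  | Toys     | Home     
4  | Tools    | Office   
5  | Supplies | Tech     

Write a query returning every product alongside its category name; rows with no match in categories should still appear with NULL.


LEFT JOIN keeps every row from products (the left table); where category_id has no match in categories, the category columns become NULL. Walk through each product:
  - product 1 (Phone): category_id=5 -> matches Supplies
  - product 2 (Speaker): category_id=2 -> matches Books
  - product 3 (Keyboard): category_id=2 -> matches Books
  - product 4 (Pen): category_id=1 -> matches Outdoor
  - product 5 (Camera): category_id=5 -> matches Supplies
  - product 6 (Mouse): category_id=NULL, no match -> kept with NULL
  - product 7 (Desk): category_id=NULL, no match -> kept with NULL
  - product 8 (Router): category_id=3 -> matches Toys
  - product 9 (Stapler): category_id=4 -> matches Tools
All 9 rows appear; 2 have NULL category.

SQL:
SELECT a.name, b.name AS category
FROM products a
LEFT JOIN categories b ON a.category_id = b.id

Result:
name     | category
---------+---------
Phone    | Supplies
Speaker  | Books   
Keyboard | Books   
Pen      | Outdoor 
Camera   | Supplies
Mouse    | NULL    
Desk     | NULL    
Router   | Toys    
Stapler  | Tools   


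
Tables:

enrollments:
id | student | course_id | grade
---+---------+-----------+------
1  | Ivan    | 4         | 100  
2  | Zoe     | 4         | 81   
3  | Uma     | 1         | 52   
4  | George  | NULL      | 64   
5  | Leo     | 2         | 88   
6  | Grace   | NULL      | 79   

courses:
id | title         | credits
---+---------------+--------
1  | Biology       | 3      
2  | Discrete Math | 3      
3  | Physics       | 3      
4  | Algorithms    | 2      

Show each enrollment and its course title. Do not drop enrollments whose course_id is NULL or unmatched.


LEFT JOIN keeps every row from enrollments (the left table); where course_id has no match in courses, the course columns become NULL. Walk through each enrollment:
  - enrollment 1 (Ivan): course_id=4 -> matches Algorithms
  - enrollment 2 (Zoe): course_id=4 -> matches Algorithms
  - enrollment 3 (Uma): course_id=1 -> matches Biology
  - enrollment 4 (George): course_id=NULL, no match -> kept with NULL
  - enrollment 5 (Leo): course_id=2 -> matches Discrete Math
  - enrollment 6 (Grace): course_id=NULL, no match -> kept with NULL
All 6 rows appear; 2 have NULL course.

SQL:
SELECT a.student, b.title AS course
FROM enrollments a
LEFT JOIN courses b ON a.course_id = b.id

Result:
student | course       
--------+--------------
Ivan    | Algorithms   
Zoe     | Algorithms   
Uma     | Biology      
George  | NULL         
Leo     | Discrete Math
Grace   | NULL         


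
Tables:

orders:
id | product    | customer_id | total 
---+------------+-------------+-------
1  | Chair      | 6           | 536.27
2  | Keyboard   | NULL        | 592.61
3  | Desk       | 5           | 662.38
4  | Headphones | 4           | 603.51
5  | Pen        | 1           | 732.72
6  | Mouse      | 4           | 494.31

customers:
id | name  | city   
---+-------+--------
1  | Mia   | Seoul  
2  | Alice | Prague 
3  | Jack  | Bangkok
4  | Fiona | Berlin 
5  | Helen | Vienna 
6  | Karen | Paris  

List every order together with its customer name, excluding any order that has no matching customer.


INNER JOIN keeps only orders rows whose customer_id matches an id in customers. Walk through each order:
  - order 1 (Chair): customer_id=6 -> matches Karen
  - order 2 (Keyboard): customer_id=NULL, no match -> dropped
  - order 3 (Desk): customer_id=5 -> matches Helen
  - order 4 (Headphones): customer_id=4 -> matches Fiona
  - order 5 (Pen): customer_id=1 -> matches Mia
  - order 6 (Mouse): customer_id=4 -> matches Fiona
So 1 of 6 rows is dropped.

SQL:
SELECT a.product, b.name AS customer
FROM orders a
INNER JOIN customers b ON a.customer_id = b.id

Result:
product    | customer
-----------+---------
Chair      | Karen   
Desk       | Helen   
Headphones | Fiona   
Pen        | Mia     
Mouse      | Fiona   


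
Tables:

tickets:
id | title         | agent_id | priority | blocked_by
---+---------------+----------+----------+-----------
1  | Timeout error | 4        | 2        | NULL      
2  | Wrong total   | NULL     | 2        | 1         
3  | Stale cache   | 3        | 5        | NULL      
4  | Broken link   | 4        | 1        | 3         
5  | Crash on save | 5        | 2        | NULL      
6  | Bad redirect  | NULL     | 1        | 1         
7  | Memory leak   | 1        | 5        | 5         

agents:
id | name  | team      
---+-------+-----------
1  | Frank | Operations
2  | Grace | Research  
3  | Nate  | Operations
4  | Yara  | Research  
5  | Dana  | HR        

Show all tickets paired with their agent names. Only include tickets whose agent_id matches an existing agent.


INNER JOIN keeps only tickets rows whose agent_id matches an id in agents. Walk through each ticket:
  - ticket 1 (Timeout error): agent_id=4 -> matches Yara
  - ticket 2 (Wrong total): agent_id=NULL, no match -> dropped
  - ticket 3 (Stale cache): agent_id=3 -> matches Nate
  - ticket 4 (Broken link): agent_id=4 -> matches Yara
  - ticket 5 (Crash on save): agent_id=5 -> matches Dana
  - ticket 6 (Bad redirect): agent_id=NULL, no match -> dropped
  - ticket 7 (Memory leak): agent_id=1 -> matches Frank
So 2 of 7 rows are dropped.

SQL:
SELECT a.title, b.name AS agent
FROM tickets a
INNER JOIN agents b ON a.agent_id = b.id

Result:
title         | agent
--------------+------
Timeout error | Yara 
Stale cache   | Nate 
Broken link   | Yara 
Crash on save | Dana 
Memory leak   | Frank


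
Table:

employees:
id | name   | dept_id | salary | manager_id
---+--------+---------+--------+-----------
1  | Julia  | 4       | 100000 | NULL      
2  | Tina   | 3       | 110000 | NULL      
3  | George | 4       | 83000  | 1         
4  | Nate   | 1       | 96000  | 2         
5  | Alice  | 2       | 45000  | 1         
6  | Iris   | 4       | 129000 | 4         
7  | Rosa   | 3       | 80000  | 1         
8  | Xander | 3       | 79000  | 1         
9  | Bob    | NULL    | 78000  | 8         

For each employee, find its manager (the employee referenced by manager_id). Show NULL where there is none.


This is a self-join: employees is joined to a second copy of itself, matching each row's manager_id to another row's id. Use LEFT JOIN so rows with manager_id=NULL are kept.
  - employee 1 (Julia): manager_id=NULL -> NULL
  - employee 2 (Tina): manager_id=NULL -> NULL
  - employee 3 (George): manager_id=1 -> Julia
  - employee 4 (Nate): manager_id=2 -> Tina
  - employee 5 (Alice): manager_id=1 -> Julia
  - employee 6 (Iris): manager_id=4 -> Nate
  - employee 7 (Rosa): manager_id=1 -> Julia
  - employee 8 (Xander): manager_id=1 -> Julia
  - employee 9 (Bob): manager_id=8 -> Xander

SQL:
SELECT a.name AS item, b.name AS manager
FROM employees a
LEFT JOIN employees b ON a.manager_id = b.id

Result:
item   | manager
-------+--------
Julia  | NULL   
Tina   | NULL   
George | Julia  
Nate   | Tina   
Alice  | Julia  
Iris   | Nate   
Rosa   | Julia  
Xander | Julia  
Bob    | Xander 


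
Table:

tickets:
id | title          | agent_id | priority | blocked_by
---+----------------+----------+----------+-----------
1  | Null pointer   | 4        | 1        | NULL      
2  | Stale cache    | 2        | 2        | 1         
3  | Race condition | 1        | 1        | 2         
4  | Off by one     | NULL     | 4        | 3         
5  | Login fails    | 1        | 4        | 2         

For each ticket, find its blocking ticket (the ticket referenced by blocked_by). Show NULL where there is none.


This is a self-join: tickets is joined to a second copy of itself, matching each row's blocked_by to another row's id. Use LEFT JOIN so rows with blocked_by=NULL are kept.
  - ticket 1 (Null pointer): blocked_by=NULL -> NULL
  - ticket 2 (Stale cache): blocked_by=1 -> Null pointer
  - ticket 3 (Race condition): blocked_by=2 -> Stale cache
  - ticket 4 (Off by one): blocked_by=3 -> Race condition
  - ticket 5 (Login fails): blocked_by=2 -> Stale cache

SQL:
SELECT a.title AS item, b.title AS blocked_by
FROM tickets a
LEFT JOIN tickets b ON a.blocked_by = b.id

Result:
item           | blocked_by    
---------------+---------------
Null pointer   | NULL          
Stale cache    | Null pointer  
Race condition | Stale cache   
Off by one     | Race condition
Login fails    | Stale cache   


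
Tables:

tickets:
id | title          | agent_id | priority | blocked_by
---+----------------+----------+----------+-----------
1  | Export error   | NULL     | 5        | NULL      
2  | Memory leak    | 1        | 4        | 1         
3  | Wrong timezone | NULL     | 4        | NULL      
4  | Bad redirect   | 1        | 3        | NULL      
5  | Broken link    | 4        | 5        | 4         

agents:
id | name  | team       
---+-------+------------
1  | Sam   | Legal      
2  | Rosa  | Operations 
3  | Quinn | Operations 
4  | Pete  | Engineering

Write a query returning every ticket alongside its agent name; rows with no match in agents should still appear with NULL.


LEFT JOIN keeps every row from tickets (the left table); where agent_id has no match in agents, the agent columns become NULL. Walk through each ticket:
  - ticket 1 (Export error): agent_id=NULL, no match -> kept with NULL
  - ticket 2 (Memory leak): agent_id=1 -> matches Sam
  - ticket 3 (Wrong timezone): agent_id=NULL, no match -> kept with NULL
  - ticket 4 (Bad redirect): agent_id=1 -> matches Sam
  - ticket 5 (Broken link): agent_id=4 -> matches Pete
All 5 rows appear; 2 have NULL agent.

SQL:
SELECT a.title, b.name AS agent
FROM tickets a
LEFT JOIN agents b ON a.agent_id = b.id

Result:
title          | agent
---------------+------
Export error   | NULL 
Memory leak    | Sam  
Wrong timezone | NULL 
Bad redirect   | Sam  
Broken link    | Pete 


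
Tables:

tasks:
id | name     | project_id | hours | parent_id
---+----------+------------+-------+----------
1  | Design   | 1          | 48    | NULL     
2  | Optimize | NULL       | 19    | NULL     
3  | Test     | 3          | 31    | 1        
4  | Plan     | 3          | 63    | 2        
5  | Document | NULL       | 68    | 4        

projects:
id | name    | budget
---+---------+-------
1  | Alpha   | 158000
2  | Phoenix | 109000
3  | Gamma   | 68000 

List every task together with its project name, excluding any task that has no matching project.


INNER JOIN keeps only tasks rows whose project_id matches an id in projects. Walk through each task:
  - task 1 (Design): project_id=1 -> matches Alpha
  - task 2 (Optimize): project_id=NULL, no match -> dropped
  - task 3 (Test): project_id=3 -> matches Gamma
  - task 4 (Plan): project_id=3 -> matches Gamma
  - task 5 (Document): project_id=NULL, no match -> dropped
So 2 of 5 rows are dropped.

SQL:
SELECT a.name, b.name AS project
FROM tasks a
INNER JOIN projects b ON a.project_id = b.id

Result:
name   | project
-------+--------
Design | Alpha  
Test   | Gamma  
Plan   | Gamma  


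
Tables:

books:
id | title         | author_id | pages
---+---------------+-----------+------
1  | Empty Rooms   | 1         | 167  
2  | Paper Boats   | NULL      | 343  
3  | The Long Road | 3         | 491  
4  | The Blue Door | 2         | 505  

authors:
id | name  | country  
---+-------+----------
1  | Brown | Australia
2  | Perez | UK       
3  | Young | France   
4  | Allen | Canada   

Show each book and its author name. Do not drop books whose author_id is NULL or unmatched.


LEFT JOIN keeps every row from books (the left table); where author_id has no match in authors, the author columns become NULL. Walk through each book:
  - book 1 (Empty Rooms): author_id=1 -> matches Brown
  - book 2 (Paper Boats): author_id=NULL, no match -> kept with NULL
  - book 3 (The Long Road): author_id=3 -> matches Young
  - book 4 (The Blue Door): author_id=2 -> matches Perez
All 4 rows appear; 1 has NULL author.

SQL:
SELECT a.title, b.name AS author
FROM books a
LEFT JOIN authors b ON a.author_id = b.id

Result:
title         | author
--------------+-------
Empty Rooms   | Brown 
Paper Boats   | NULL  
The Long Road | Young 
The Blue Door | Perez 


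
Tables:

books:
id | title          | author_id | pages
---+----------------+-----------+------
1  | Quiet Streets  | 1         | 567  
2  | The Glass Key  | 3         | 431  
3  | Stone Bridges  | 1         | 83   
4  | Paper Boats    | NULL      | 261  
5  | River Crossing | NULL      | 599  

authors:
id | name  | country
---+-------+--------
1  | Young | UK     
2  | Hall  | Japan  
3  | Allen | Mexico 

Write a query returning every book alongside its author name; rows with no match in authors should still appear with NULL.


LEFT JOIN keeps every row from books (the left table); where author_id has no match in authors, the author columns become NULL. Walk through each book:
  - book 1 (Quiet Streets): author_id=1 -> matches Young
  - book 2 (The Glass Key): author_id=3 -> matches Allen
  - book 3 (Stone Bridges): author_id=1 -> matches Young
  - book 4 (Paper Boats): author_id=NULL, no match -> kept with NULL
  - book 5 (River Crossing): author_id=NULL, no match -> kept with NULL
All 5 rows appear; 2 have NULL author.

SQL:
SELECT a.title, b.name AS author
FROM books a
LEFT JOIN authors b ON a.author_id = b.id

Result:
title          | author
---------------+-------
Quiet Streets  | Young 
The Glass Key  | Allen 
Stone Bridges  | Young 
Paper Boats    | NULL  
River Crossing | NULL  


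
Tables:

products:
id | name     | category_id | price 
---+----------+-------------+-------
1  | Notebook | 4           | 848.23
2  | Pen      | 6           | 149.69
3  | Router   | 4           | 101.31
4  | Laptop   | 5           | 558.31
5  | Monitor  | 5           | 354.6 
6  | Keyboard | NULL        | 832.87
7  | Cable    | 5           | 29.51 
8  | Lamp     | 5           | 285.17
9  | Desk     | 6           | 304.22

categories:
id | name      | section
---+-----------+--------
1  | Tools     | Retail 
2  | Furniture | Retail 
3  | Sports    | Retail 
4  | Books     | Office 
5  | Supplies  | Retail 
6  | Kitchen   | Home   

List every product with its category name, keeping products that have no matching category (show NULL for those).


LEFT JOIN keeps every row from products (the left table); where category_id has no match in categories, the category columns become NULL. Walk through each product:
  - product 1 (Notebook): category_id=4 -> matches Books
  - product 2 (Pen): category_id=6 -> matches Kitchen
  - product 3 (Router): category_id=4 -> matches Books
  - product 4 (Laptop): category_id=5 -> matches Supplies
  - product 5 (Monitor): category_id=5 -> matches Supplies
  - product 6 (Keyboard): category_id=NULL, no match -> kept with NULL
  - product 7 (Cable): category_id=5 -> matches Supplies
  - product 8 (Lamp): category_id=5 -> matches Supplies
  - product 9 (Desk): category_id=6 -> matches Kitchen
All 9 rows appear; 1 has NULL category.

SQL:
SELECT a.name, b.name AS category
FROM products a
LEFT JOIN categories b ON a.category_id = b.id

Result:
name     | category
---------+---------
Notebook | Books   
Pen      | Kitchen 
Router   | Books   
Laptop   | Supplies
Monitor  | Supplies
Keyboard | NULL    
Cable    | Supplies
Lamp     | Supplies
Desk     | Kitchen 


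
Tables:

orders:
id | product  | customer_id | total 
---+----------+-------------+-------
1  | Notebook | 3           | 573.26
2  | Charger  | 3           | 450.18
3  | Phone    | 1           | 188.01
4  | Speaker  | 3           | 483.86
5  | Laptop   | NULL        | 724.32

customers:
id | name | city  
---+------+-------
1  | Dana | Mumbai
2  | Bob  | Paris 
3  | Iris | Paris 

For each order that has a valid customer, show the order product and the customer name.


INNER JOIN keeps only orders rows whose customer_id matches an id in customers. Walk through each order:
  - order 1 (Notebook): customer_id=3 -> matches Iris
  - order 2 (Charger): customer_id=3 -> matches Iris
  - order 3 (Phone): customer_id=1 -> matches Dana
  - order 4 (Speaker): customer_id=3 -> matches Iris
  - order 5 (Laptop): customer_id=NULL, no match -> dropped
So 1 of 5 rows is dropped.

SQL:
SELECT a.product, b.name AS customer
FROM orders a
INNER JOIN customers b ON a.customer_id = b.id

Result:
product  | customer
---------+---------
Notebook | Iris    
Charger  | Iris    
Phone    | Dana    
Speaker  | Iris    


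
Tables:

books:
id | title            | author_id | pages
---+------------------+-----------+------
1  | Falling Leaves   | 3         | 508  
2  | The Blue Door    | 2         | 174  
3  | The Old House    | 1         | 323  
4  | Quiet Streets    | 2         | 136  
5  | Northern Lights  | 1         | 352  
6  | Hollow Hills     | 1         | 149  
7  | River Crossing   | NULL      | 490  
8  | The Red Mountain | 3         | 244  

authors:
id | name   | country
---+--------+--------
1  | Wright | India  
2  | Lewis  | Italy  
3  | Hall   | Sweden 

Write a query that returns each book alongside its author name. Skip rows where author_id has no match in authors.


INNER JOIN keeps only books rows whose author_id matches an id in authors. Walk through each book:
  - book 1 (Falling Leaves): author_id=3 -> matches Hall
  - book 2 (The Blue Door): author_id=2 -> matches Lewis
  - book 3 (The Old House): author_id=1 -> matches Wright
  - book 4 (Quiet Streets): author_id=2 -> matches Lewis
  - book 5 (Northern Lights): author_id=1 -> matches Wright
  - book 6 (Hollow Hills): author_id=1 -> matches Wright
  - book 7 (River Crossing): author_id=NULL, no match -> dropped
  - book 8 (The Red Mountain): author_id=3 -> matches Hall
So 1 of 8 rows is dropped.

SQL:
SELECT a.title, b.name AS author
FROM books a
INNER JOIN authors b ON a.author_id = b.id

Result:
title            | author
-----------------+-------
Falling Leaves   | Hall  
The Blue Door    | Lewis 
The Old House    | Wright
Quiet Streets    | Lewis 
Northern Lights  | Wright
Hollow Hills     | Wright
The Red Mountain | Hall  


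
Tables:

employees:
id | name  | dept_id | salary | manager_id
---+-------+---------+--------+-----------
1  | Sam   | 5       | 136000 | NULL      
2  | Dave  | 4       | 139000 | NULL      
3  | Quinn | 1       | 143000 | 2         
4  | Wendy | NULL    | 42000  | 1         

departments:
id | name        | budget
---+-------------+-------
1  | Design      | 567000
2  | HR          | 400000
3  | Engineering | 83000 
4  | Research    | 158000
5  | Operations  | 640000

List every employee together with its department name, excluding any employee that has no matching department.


INNER JOIN keeps only employees rows whose dept_id matches an id in departments. Walk through each employee:
  - employee 1 (Sam): dept_id=5 -> matches Operations
  - employee 2 (Dave): dept_id=4 -> matches Research
  - employee 3 (Quinn): dept_id=1 -> matches Design
  - employee 4 (Wendy): dept_id=NULL, no match -> dropped
So 1 of 4 rows is dropped.

SQL:
SELECT a.name, b.name AS department
FROM employees a
INNER JOIN departments b ON a.dept_id = b.id

Result:
name  | department
------+-----------
Sam   | Operations
Dave  | Research  
Quinn | Design    


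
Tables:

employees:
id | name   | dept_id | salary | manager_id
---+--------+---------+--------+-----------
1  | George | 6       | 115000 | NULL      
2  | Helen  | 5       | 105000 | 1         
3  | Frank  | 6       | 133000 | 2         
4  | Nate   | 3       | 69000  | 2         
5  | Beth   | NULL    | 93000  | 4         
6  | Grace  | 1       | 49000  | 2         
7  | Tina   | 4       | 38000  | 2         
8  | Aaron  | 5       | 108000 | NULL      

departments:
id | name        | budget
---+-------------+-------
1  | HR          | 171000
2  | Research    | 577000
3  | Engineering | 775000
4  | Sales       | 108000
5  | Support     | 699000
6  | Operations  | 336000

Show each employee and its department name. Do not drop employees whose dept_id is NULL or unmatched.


LEFT JOIN keeps every row from employees (the left table); where dept_id has no match in departments, the department columns become NULL. Walk through each employee:
  - employee 1 (George): dept_id=6 -> matches Operations
  - employee 2 (Helen): dept_id=5 -> matches Support
  - employee 3 (Frank): dept_id=6 -> matches Operations
  - employee 4 (Nate): dept_id=3 -> matches Engineering
  - employee 5 (Beth): dept_id=NULL, no match -> kept with NULL
  - employee 6 (Grace): dept_id=1 -> matches HR
  - employee 7 (Tina): dept_id=4 -> matches Sales
  - employee 8 (Aaron): dept_id=5 -> matches Support
All 8 rows appear; 1 has NULL department.

SQL:
SELECT a.name, b.name AS department
FROM employees a
LEFT JOIN departments b ON a.dept_id = b.id

Result:
name   | department 
-------+------------
George | Operations 
Helen  | Support    
Frank  | Operations 
Nate   | Engineering
Beth   | NULL       
Grace  | HR         
Tina   | Sales      
Aaron  | Support    


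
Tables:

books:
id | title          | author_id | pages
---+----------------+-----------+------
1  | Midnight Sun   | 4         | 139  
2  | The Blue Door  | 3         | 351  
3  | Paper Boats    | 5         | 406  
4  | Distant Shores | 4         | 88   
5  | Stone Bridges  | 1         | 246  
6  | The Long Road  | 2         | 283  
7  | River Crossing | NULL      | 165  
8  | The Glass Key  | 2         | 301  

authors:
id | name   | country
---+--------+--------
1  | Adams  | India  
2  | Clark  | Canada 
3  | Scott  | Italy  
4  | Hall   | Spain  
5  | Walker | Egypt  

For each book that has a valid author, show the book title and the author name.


INNER JOIN keeps only books rows whose author_id matches an id in authors. Walk through each book:
  - book 1 (Midnight Sun): author_id=4 -> matches Hall
  - book 2 (The Blue Door): author_id=3 -> matches Scott
  - book 3 (Paper Boats): author_id=5 -> matches Walker
  - book 4 (Distant Shores): author_id=4 -> matches Hall
  - book 5 (Stone Bridges): author_id=1 -> matches Adams
  - book 6 (The Long Road): author_id=2 -> matches Clark
  - book 7 (River Crossing): author_id=NULL, no match -> dropped
  - book 8 (The Glass Key): author_id=2 -> matches Clark
So 1 of 8 rows is dropped.

SQL:
SELECT a.title, b.name AS author
FROM books a
INNER JOIN authors b ON a.author_id = b.id

Result:
title          | author
---------------+-------
Midnight Sun   | Hall  
The Blue Door  | Scott 
Paper Boats    | Walker
Distant Shores | Hall  
Stone Bridges  | Adams 
The Long Road  | Clark 
The Glass Key  | Clark 


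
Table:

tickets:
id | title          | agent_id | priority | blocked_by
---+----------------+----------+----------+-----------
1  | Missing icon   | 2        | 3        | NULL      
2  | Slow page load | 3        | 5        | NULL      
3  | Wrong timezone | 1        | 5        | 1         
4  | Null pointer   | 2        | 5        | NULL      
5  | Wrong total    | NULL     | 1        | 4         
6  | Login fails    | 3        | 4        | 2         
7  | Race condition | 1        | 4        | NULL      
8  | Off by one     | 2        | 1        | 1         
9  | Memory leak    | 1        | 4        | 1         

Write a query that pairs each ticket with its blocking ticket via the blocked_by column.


This is a self-join: tickets is joined to a second copy of itself, matching each row's blocked_by to another row's id. Use LEFT JOIN so rows with blocked_by=NULL are kept.
  - ticket 1 (Missing icon): blocked_by=NULL -> NULL
  - ticket 2 (Slow page load): blocked_by=NULL -> NULL
  - ticket 3 (Wrong timezone): blocked_by=1 -> Missing icon
  - ticket 4 (Null pointer): blocked_by=NULL -> NULL
  - ticket 5 (Wrong total): blocked_by=4 -> Null pointer
  - ticket 6 (Login fails): blocked_by=2 -> Slow page load
  - ticket 7 (Race condition): blocked_by=NULL -> NULL
  - ticket 8 (Off by one): blocked_by=1 -> Missing icon
  - ticket 9 (Memory leak): blocked_by=1 -> Missing icon

SQL:
SELECT a.title AS item, b.title AS blocked_by
FROM tickets a
LEFT JOIN tickets b ON a.blocked_by = b.id

Result:
item           | blocked_by    
---------------+---------------
Missing icon   | NULL          
Slow page load | NULL          
Wrong timezone | Missing icon  
Null pointer   | NULL          
Wrong total    | Null pointer  
Login fails    | Slow page load
Race condition | NULL          
Off by one     | Missing icon  
Memory leak    | Missing icon  


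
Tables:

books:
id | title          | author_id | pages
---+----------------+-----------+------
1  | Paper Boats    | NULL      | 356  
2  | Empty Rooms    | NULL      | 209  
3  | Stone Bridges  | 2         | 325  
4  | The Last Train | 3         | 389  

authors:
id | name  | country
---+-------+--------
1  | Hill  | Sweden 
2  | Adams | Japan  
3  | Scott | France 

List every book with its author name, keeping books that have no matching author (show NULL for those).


LEFT JOIN keeps every row from books (the left table); where author_id has no match in authors, the author columns become NULL. Walk through each book:
  - book 1 (Paper Boats): author_id=NULL, no match -> kept with NULL
  - book 2 (Empty Rooms): author_id=NULL, no match -> kept with NULL
  - book 3 (Stone Bridges): author_id=2 -> matches Adams
  - book 4 (The Last Train): author_id=3 -> matches Scott
All 4 rows appear; 2 have NULL author.

SQL:
SELECT a.title, b.name AS author
FROM books a
LEFT JOIN authors b ON a.author_id = b.id

Result:
title          | author
---------------+-------
Paper Boats    | NULL  
Empty Rooms    | NULL  
Stone Bridges  | Adams 
The Last Train | Scott 


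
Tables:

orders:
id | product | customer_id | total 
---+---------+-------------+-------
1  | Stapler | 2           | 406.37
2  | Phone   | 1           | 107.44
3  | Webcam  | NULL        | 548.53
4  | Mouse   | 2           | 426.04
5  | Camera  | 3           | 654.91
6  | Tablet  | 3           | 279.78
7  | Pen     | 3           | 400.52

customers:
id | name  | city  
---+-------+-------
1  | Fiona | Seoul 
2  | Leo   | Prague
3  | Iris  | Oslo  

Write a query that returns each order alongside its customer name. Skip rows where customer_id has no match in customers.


INNER JOIN keeps only orders rows whose customer_id matches an id in customers. Walk through each order:
  - order 1 (Stapler): customer_id=2 -> matches Leo
  - order 2 (Phone): customer_id=1 -> matches Fiona
  - order 3 (Webcam): customer_id=NULL, no match -> dropped
  - order 4 (Mouse): customer_id=2 -> matches Leo
  - order 5 (Camera): customer_id=3 -> matches Iris
  - order 6 (Tablet): customer_id=3 -> matches Iris
  - order 7 (Pen): customer_id=3 -> matches Iris
So 1 of 7 rows is dropped.

SQL:
SELECT a.product, b.name AS customer
FROM orders a
INNER JOIN customers b ON a.customer_id = b.id

Result:
product | customer
--------+---------
Stapler | Leo     
Phone   | Fiona   
Mouse   | Leo     
Camera  | Iris    
Tablet  | Iris    
Pen     | Iris    


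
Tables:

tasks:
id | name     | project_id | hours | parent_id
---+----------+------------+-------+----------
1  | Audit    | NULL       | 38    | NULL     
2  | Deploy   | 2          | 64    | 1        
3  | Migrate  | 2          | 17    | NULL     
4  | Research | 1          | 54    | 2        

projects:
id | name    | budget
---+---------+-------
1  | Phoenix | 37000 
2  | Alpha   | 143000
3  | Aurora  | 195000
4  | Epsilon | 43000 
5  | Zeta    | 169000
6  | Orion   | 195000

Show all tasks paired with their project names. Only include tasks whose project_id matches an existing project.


INNER JOIN keeps only tasks rows whose project_id matches an id in projects. Walk through each task:
  - task 1 (Audit): project_id=NULL, no match -> dropped
  - task 2 (Deploy): project_id=2 -> matches Alpha
  - task 3 (Migrate): project_id=2 -> matches Alpha
  - task 4 (Research): project_id=1 -> matches Phoenix
So 1 of 4 rows is dropped.

SQL:
SELECT a.name, b.name AS project
FROM tasks a
INNER JOIN projects b ON a.project_id = b.id

Result:
name     | project
---------+--------
Deploy   | Alpha  
Migrate  | Alpha  
Research | Phoenix


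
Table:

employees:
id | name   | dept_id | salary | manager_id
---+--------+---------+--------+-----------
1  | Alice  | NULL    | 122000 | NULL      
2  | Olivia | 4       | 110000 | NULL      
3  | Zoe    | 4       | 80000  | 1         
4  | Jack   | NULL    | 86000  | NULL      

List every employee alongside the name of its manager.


This is a self-join: employees is joined to a second copy of itself, matching each row's manager_id to another row's id. Use LEFT JOIN so rows with manager_id=NULL are kept.
  - employee 1 (Alice): manager_id=NULL -> NULL
  - employee 2 (Olivia): manager_id=NULL -> NULL
  - employee 3 (Zoe): manager_id=1 -> Alice
  - employee 4 (Jack): manager_id=NULL -> NULL

SQL:
SELECT a.name AS item, b.name AS manager
FROM employees a
LEFT JOIN employees b ON a.manager_id = b.id

Result:
item   | manager
-------+--------
Alice  | NULL   
Olivia | NULL   
Zoe    | Alice  
Jack   | NULL   


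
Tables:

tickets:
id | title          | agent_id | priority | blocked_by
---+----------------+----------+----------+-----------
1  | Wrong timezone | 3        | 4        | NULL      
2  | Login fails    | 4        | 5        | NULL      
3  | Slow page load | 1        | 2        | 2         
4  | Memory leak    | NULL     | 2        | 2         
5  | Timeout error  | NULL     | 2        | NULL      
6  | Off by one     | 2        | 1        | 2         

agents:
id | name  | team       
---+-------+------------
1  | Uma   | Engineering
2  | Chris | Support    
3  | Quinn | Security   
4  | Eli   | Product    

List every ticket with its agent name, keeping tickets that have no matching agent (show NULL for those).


LEFT JOIN keeps every row from tickets (the left table); where agent_id has no match in agents, the agent columns become NULL. Walk through each ticket:
  - ticket 1 (Wrong timezone): agent_id=3 -> matches Quinn
  - ticket 2 (Login fails): agent_id=4 -> matches Eli
  - ticket 3 (Slow page load): agent_id=1 -> matches Uma
  - ticket 4 (Memory leak): agent_id=NULL, no match -> kept with NULL
  - ticket 5 (Timeout error): agent_id=NULL, no match -> kept with NULL
  - ticket 6 (Off by one): agent_id=2 -> matches Chris
All 6 rows appear; 2 have NULL agent.

SQL:
SELECT a.title, b.name AS agent
FROM tickets a
LEFT JOIN agents b ON a.agent_id = b.id

Result:
title          | agent
---------------+------
Wrong timezone | Quinn
Login fails    | Eli  
Slow page load | Uma  
Memory leak    | NULL 
Timeout error  | NULL 
Off by one     | Chris


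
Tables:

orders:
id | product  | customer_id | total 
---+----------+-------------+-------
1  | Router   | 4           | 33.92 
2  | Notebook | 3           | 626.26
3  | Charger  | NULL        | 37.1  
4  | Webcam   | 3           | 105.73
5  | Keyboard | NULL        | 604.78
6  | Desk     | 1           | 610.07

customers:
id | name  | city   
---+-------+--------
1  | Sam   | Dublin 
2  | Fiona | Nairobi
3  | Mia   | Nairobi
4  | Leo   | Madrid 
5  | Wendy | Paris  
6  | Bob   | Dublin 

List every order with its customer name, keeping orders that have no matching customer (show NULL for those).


LEFT JOIN keeps every row from orders (the left table); where customer_id has no match in customers, the customer columns become NULL. Walk through each order:
  - order 1 (Router): customer_id=4 -> matches Leo
  - order 2 (Notebook): customer_id=3 -> matches Mia
  - order 3 (Charger): customer_id=NULL, no match -> kept with NULL
  - order 4 (Webcam): customer_id=3 -> matches Mia
  - order 5 (Keyboard): customer_id=NULL, no match -> kept with NULL
  - order 6 (Desk): customer_id=1 -> matches Sam
All 6 rows appear; 2 have NULL customer.

SQL:
SELECT a.product, b.name AS customer
FROM orders a
LEFT JOIN customers b ON a.customer_id = b.id

Result:
product  | customer
---------+---------
Router   | Leo     
Notebook | Mia     
Charger  | NULL    
Webcam   | Mia     
Keyboard | NULL    
Desk     | Sam     
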